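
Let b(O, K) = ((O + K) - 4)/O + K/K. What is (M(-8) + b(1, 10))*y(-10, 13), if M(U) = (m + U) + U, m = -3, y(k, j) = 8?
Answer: -88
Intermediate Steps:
M(U) = -3 + 2*U (M(U) = (-3 + U) + U = -3 + 2*U)
b(O, K) = 1 + (-4 + K + O)/O (b(O, K) = ((K + O) - 4)/O + 1 = (-4 + K + O)/O + 1 = 1 + (-4 + K + O)/O)
(M(-8) + b(1, 10))*y(-10, 13) = ((-3 + 2*(-8)) + (-4 + 10 + 2*1)/1)*8 = ((-3 - 16) + 1*(-4 + 10 + 2))*8 = (-19 + 1*8)*8 = (-19 + 8)*8 = -11*8 = -88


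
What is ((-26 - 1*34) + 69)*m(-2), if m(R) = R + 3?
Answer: 9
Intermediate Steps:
m(R) = 3 + R
((-26 - 1*34) + 69)*m(-2) = ((-26 - 1*34) + 69)*(3 - 2) = ((-26 - 34) + 69)*1 = (-60 + 69)*1 = 9*1 = 9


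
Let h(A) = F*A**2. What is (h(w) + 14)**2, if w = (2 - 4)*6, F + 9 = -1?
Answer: 2033476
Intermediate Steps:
F = -10 (F = -9 - 1 = -10)
w = -12 (w = -2*6 = -12)
h(A) = -10*A**2
(h(w) + 14)**2 = (-10*(-12)**2 + 14)**2 = (-10*144 + 14)**2 = (-1440 + 14)**2 = (-1426)**2 = 2033476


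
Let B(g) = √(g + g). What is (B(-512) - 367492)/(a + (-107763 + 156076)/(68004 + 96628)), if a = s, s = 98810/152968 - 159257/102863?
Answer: 118995881714704657312/197142783705535 - 10361771725290752*I/197142783705535 ≈ 6.036e+5 - 52.56*I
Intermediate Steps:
B(g) = √2*√g (B(g) = √(2*g) = √2*√g)
s = -7098665873/7867373692 (s = 98810*(1/152968) - 159257*1/102863 = 49405/76484 - 159257/102863 = -7098665873/7867373692 ≈ -0.90229)
a = -7098665873/7867373692 ≈ -0.90229
(B(-512) - 367492)/(a + (-107763 + 156076)/(68004 + 96628)) = (√2*√(-512) - 367492)/(-7098665873/7867373692 + (-107763 + 156076)/(68004 + 96628)) = (√2*(16*I*√2) - 367492)/(-7098665873/7867373692 + 48313/164632) = (32*I - 367492)/(-7098665873/7867373692 + 48313*(1/164632)) = (-367492 + 32*I)/(-7098665873/7867373692 + 48313/164632) = (-367492 + 32*I)/(-197142783705535/323805366415336) = (-367492 + 32*I)*(-323805366415336/197142783705535) = 118995881714704657312/197142783705535 - 10361771725290752*I/197142783705535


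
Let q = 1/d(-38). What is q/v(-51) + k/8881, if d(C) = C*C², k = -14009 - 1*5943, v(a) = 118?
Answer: -129187133873/57503551376 ≈ -2.2466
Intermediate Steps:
k = -19952 (k = -14009 - 5943 = -19952)
d(C) = C³
q = -1/54872 (q = 1/((-38)³) = 1/(-54872) = -1/54872 ≈ -1.8224e-5)
q/v(-51) + k/8881 = -1/54872/118 - 19952/8881 = -1/54872*1/118 - 19952*1/8881 = -1/6474896 - 19952/8881 = -129187133873/57503551376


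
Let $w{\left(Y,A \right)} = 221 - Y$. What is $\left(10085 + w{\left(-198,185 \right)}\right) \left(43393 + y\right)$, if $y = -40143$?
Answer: $34138000$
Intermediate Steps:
$\left(10085 + w{\left(-198,185 \right)}\right) \left(43393 + y\right) = \left(10085 + \left(221 - -198\right)\right) \left(43393 - 40143\right) = \left(10085 + \left(221 + 198\right)\right) 3250 = \left(10085 + 419\right) 3250 = 10504 \cdot 3250 = 34138000$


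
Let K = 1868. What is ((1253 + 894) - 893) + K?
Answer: 3122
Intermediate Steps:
((1253 + 894) - 893) + K = ((1253 + 894) - 893) + 1868 = (2147 - 893) + 1868 = 1254 + 1868 = 3122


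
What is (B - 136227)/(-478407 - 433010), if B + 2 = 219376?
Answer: -83147/911417 ≈ -0.091228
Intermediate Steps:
B = 219374 (B = -2 + 219376 = 219374)
(B - 136227)/(-478407 - 433010) = (219374 - 136227)/(-478407 - 433010) = 83147/(-911417) = 83147*(-1/911417) = -83147/911417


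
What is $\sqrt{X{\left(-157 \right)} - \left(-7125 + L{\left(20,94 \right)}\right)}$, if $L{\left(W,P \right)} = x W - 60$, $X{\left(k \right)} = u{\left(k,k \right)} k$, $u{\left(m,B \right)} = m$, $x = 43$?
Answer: $\sqrt{30974} \approx 175.99$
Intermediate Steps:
$X{\left(k \right)} = k^{2}$ ($X{\left(k \right)} = k k = k^{2}$)
$L{\left(W,P \right)} = -60 + 43 W$ ($L{\left(W,P \right)} = 43 W - 60 = -60 + 43 W$)
$\sqrt{X{\left(-157 \right)} - \left(-7125 + L{\left(20,94 \right)}\right)} = \sqrt{\left(-157\right)^{2} + \left(7125 - \left(-60 + 43 \cdot 20\right)\right)} = \sqrt{24649 + \left(7125 - \left(-60 + 860\right)\right)} = \sqrt{24649 + \left(7125 - 800\right)} = \sqrt{24649 + 6325} = \sqrt{30974}$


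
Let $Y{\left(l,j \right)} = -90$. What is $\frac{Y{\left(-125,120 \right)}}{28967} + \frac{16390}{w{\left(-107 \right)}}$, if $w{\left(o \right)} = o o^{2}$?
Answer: $- \frac{585023000}{35485820581} \approx -0.016486$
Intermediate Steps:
$w{\left(o \right)} = o^{3}$
$\frac{Y{\left(-125,120 \right)}}{28967} + \frac{16390}{w{\left(-107 \right)}} = - \frac{90}{28967} + \frac{16390}{\left(-107\right)^{3}} = \left(-90\right) \frac{1}{28967} + \frac{16390}{-1225043} = - \frac{90}{28967} + 16390 \left(- \frac{1}{1225043}\right) = - \frac{90}{28967} - \frac{16390}{1225043} = - \frac{585023000}{35485820581}$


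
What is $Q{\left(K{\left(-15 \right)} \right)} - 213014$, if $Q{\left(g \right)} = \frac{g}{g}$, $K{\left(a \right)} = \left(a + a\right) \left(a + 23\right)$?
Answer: $-213013$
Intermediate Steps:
$K{\left(a \right)} = 2 a \left(23 + a\right)$
$Q{\left(g \right)} = 1$
$Q{\left(K{\left(-15 \right)} \right)} - 213014 = 1 - 213014 = -213013$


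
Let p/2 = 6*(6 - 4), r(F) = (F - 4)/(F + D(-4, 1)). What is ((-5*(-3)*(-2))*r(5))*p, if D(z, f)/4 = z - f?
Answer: 48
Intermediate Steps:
D(z, f) = -4*f + 4*z (D(z, f) = 4*(z - f) = -4*f + 4*z)
r(F) = (-4 + F)/(-20 + F) (r(F) = (F - 4)/(F + (-4*1 + 4*(-4))) = (-4 + F)/(F + (-4 - 16)) = (-4 + F)/(F - 20) = (-4 + F)/(-20 + F))
p = 24 (p = 2*(6*(6 - 4)) = 2*(6*2) = 2*12 = 24)
((-5*(-3)*(-2))*r(5))*p = ((-5*(-3)*(-2))*((-4 + 5)/(-20 + 5)))*24 = ((15*(-2))*(1/(-15)))*24 = -(-2)*24 = -30*(-1/15)*24 = 2*24 = 48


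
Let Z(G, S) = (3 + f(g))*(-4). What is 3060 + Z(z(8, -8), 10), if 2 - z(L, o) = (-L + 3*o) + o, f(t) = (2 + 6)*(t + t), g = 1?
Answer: 2984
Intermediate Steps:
f(t) = 16*t (f(t) = 8*(2*t) = 16*t)
z(L, o) = 2 + L - 4*o (z(L, o) = 2 - ((-L + 3*o) + o) = 2 - (-L + 4*o) = 2 + (L - 4*o) = 2 + L - 4*o)
Z(G, S) = -76 (Z(G, S) = (3 + 16*1)*(-4) = (3 + 16)*(-4) = 19*(-4) = -76)
3060 + Z(z(8, -8), 10) = 3060 - 76 = 2984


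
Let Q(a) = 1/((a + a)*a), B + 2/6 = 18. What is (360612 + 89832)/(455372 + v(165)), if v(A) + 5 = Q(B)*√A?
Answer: 65392905793812848/66107599019214629 - 2530594392*√165/727183589211360919 ≈ 0.98919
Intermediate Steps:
B = 53/3 (B = -⅓ + 18 = 53/3 ≈ 17.667)
Q(a) = 1/(2*a²) (Q(a) = 1/(((2*a))*a) = (1/(2*a))/a = 1/(2*a²))
v(A) = -5 + 9*√A/5618 (v(A) = -5 + (1/(2*(53/3)²))*√A = -5 + ((½)*(9/2809))*√A = -5 + 9*√A/5618)
(360612 + 89832)/(455372 + v(165)) = (360612 + 89832)/(455372 + (-5 + 9*√165/5618)) = 450444/(455367 + 9*√165/5618)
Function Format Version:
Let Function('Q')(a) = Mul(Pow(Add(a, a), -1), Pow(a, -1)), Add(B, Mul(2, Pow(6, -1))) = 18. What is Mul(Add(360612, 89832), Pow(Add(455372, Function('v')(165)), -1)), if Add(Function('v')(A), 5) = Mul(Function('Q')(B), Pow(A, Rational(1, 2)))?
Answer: Add(Rational(65392905793812848, 66107599019214629), Mul(Rational(-2530594392, 727183589211360919), Pow(165, Rational(1, 2)))) ≈ 0.98919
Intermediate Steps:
B = Rational(53, 3) (B = Add(Rational(-1, 3), 18) = Rational(53, 3) ≈ 17.667)
Function('Q')(a) = Mul(Rational(1, 2), Pow(a, -2)) (Function('Q')(a) = Mul(Pow(Mul(2, a), -1), Pow(a, -1)) = Mul(Mul(Rational(1, 2), Pow(a, -1)), Pow(a, -1)) = Mul(Rational(1, 2), Pow(a, -2)))
Function('v')(A) = Add(-5, Mul(Rational(9, 5618), Pow(A, Rational(1, 2)))) (Function('v')(A) = Add(-5, Mul(Mul(Rational(1, 2), Pow(Rational(53, 3), -2)), Pow(A, Rational(1, 2)))) = Add(-5, Mul(Mul(Rational(1, 2), Rational(9, 2809)), Pow(A, Rational(1, 2)))) = Add(-5, Mul(Rational(9, 5618), Pow(A, Rational(1, 2)))))
Mul(Add(360612, 89832), Pow(Add(455372, Function('v')(165)), -1)) = Mul(Add(360612, 89832), Pow(Add(455372, Add(-5, Mul(Rational(9, 5618), Pow(165, Rational(1, 2))))), -1)) = Mul(450444, Pow(Add(455367, Mul(Rational(9, 5618), Pow(165, Rational(1, 2)))), -1))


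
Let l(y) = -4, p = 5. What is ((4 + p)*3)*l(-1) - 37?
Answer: -145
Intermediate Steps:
((4 + p)*3)*l(-1) - 37 = ((4 + 5)*3)*(-4) - 37 = (9*3)*(-4) - 37 = 27*(-4) - 37 = -108 - 37 = -145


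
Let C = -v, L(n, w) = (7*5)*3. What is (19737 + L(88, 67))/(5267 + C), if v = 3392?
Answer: 6614/625 ≈ 10.582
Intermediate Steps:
L(n, w) = 105 (L(n, w) = 35*3 = 105)
C = -3392 (C = -1*3392 = -3392)
(19737 + L(88, 67))/(5267 + C) = (19737 + 105)/(5267 - 3392) = 19842/1875 = 19842*(1/1875) = 6614/625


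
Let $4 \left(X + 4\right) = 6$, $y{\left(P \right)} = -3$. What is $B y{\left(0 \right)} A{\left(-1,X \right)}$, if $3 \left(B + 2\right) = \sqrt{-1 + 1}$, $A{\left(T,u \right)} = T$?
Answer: $-6$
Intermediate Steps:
$X = - \frac{5}{2}$ ($X = -4 + \frac{1}{4} \cdot 6 = -4 + \frac{3}{2} = - \frac{5}{2} \approx -2.5$)
$B = -2$ ($B = -2 + \frac{\sqrt{-1 + 1}}{3} = -2 + \frac{\sqrt{0}}{3} = -2 + \frac{1}{3} \cdot 0 = -2 + 0 = -2$)
$B y{\left(0 \right)} A{\left(-1,X \right)} = \left(-2\right) \left(-3\right) \left(-1\right) = 6 \left(-1\right) = -6$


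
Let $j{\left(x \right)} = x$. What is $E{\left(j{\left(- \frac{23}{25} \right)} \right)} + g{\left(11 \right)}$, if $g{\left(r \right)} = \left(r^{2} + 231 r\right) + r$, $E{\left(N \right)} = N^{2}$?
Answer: $\frac{1671154}{625} \approx 2673.8$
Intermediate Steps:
$g{\left(r \right)} = r^{2} + 232 r$
$E{\left(j{\left(- \frac{23}{25} \right)} \right)} + g{\left(11 \right)} = \left(- \frac{23}{25}\right)^{2} + 11 \left(232 + 11\right) = \left(\left(-23\right) \frac{1}{25}\right)^{2} + 11 \cdot 243 = \left(- \frac{23}{25}\right)^{2} + 2673 = \frac{529}{625} + 2673 = \frac{1671154}{625}$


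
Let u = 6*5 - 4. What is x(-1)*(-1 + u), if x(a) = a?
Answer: -25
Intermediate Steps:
u = 26 (u = 30 - 4 = 26)
x(-1)*(-1 + u) = -(-1 + 26) = -1*25 = -25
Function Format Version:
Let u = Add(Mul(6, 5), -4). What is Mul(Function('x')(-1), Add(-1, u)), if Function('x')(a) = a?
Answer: -25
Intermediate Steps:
u = 26 (u = Add(30, -4) = 26)
Mul(Function('x')(-1), Add(-1, u)) = Mul(-1, Add(-1, 26)) = Mul(-1, 25) = -25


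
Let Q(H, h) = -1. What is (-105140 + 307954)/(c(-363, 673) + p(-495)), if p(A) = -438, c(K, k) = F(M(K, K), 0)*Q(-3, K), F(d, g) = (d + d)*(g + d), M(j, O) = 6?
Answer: -101407/255 ≈ -397.67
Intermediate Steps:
F(d, g) = 2*d*(d + g) (F(d, g) = (2*d)*(d + g) = 2*d*(d + g))
c(K, k) = -72 (c(K, k) = (2*6*(6 + 0))*(-1) = (2*6*6)*(-1) = 72*(-1) = -72)
(-105140 + 307954)/(c(-363, 673) + p(-495)) = (-105140 + 307954)/(-72 - 438) = 202814/(-510) = 202814*(-1/510) = -101407/255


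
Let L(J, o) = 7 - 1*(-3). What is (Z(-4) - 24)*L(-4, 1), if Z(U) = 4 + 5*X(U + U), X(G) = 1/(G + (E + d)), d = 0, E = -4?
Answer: -1225/6 ≈ -204.17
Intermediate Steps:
X(G) = 1/(-4 + G) (X(G) = 1/(G + (-4 + 0)) = 1/(G - 4) = 1/(-4 + G))
L(J, o) = 10 (L(J, o) = 7 + 3 = 10)
Z(U) = 4 + 5/(-4 + 2*U) (Z(U) = 4 + 5/(-4 + (U + U)) = 4 + 5/(-4 + 2*U))
(Z(-4) - 24)*L(-4, 1) = ((-11 + 8*(-4))/(2*(-2 - 4)) - 24)*10 = ((½)*(-11 - 32)/(-6) - 24)*10 = ((½)*(-⅙)*(-43) - 24)*10 = (43/12 - 24)*10 = -245/12*10 = -1225/6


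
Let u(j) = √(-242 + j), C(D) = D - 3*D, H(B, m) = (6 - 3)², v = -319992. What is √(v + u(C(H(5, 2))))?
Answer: √(-319992 + 2*I*√65) ≈ 0.01 + 565.68*I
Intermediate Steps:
H(B, m) = 9 (H(B, m) = 3² = 9)
C(D) = -2*D
√(v + u(C(H(5, 2)))) = √(-319992 + √(-242 - 2*9)) = √(-319992 + √(-242 - 18)) = √(-319992 + √(-260)) = √(-319992 + 2*I*√65)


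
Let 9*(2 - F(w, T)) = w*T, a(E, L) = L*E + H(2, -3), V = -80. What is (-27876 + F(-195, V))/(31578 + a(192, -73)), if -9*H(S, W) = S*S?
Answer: -133233/79027 ≈ -1.6859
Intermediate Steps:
H(S, W) = -S²/9 (H(S, W) = -S*S/9 = -S²/9)
a(E, L) = -4/9 + E*L (a(E, L) = L*E - ⅑*2² = E*L - ⅑*4 = E*L - 4/9 = -4/9 + E*L)
F(w, T) = 2 - T*w/9 (F(w, T) = 2 - w*T/9 = 2 - T*w/9)
(-27876 + F(-195, V))/(31578 + a(192, -73)) = (-27876 + (2 - ⅑*(-80)*(-195)))/(31578 + (-4/9 + 192*(-73))) = (-27876 + (2 - 5200/3))/(31578 + (-4/9 - 14016)) = (-27876 - 5194/3)/(31578 - 126148/9) = -88822/(3*158054/9) = -88822/3*9/158054 = -133233/79027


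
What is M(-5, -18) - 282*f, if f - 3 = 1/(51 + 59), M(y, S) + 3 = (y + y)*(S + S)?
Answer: -27036/55 ≈ -491.56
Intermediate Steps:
M(y, S) = -3 + 4*S*y (M(y, S) = -3 + (y + y)*(S + S) = -3 + (2*y)*(2*S) = -3 + 4*S*y)
f = 331/110 (f = 3 + 1/(51 + 59) = 3 + 1/110 = 331/110 ≈ 3.0091)
M(-5, -18) - 282*f = (-3 + 4*(-18)*(-5)) - 282*331/110 = (-3 + 360) - 46671/55 = 357 - 46671/55 = -27036/55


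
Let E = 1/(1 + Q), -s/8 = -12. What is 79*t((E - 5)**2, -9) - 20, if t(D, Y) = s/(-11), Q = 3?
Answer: -7804/11 ≈ -709.45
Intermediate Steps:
s = 96 (s = -8*(-12) = 96)
E = 1/4 (E = 1/(1 + 3) = 1/4 ≈ 0.25000)
t(D, Y) = -96/11 (t(D, Y) = 96/(-11) = 96*(-1/11) = -96/11)
79*t((E - 5)**2, -9) - 20 = 79*(-96/11) - 20 = -7584/11 - 20 = -7804/11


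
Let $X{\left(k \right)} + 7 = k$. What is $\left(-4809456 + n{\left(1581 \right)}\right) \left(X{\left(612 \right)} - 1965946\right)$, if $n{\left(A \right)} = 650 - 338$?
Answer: $9451607878104$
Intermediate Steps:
$n{\left(A \right)} = 312$
$X{\left(k \right)} = -7 + k$
$\left(-4809456 + n{\left(1581 \right)}\right) \left(X{\left(612 \right)} - 1965946\right) = \left(-4809456 + 312\right) \left(\left(-7 + 612\right) - 1965946\right) = - 4809144 \left(605 - 1965946\right) = \left(-4809144\right) \left(-1965341\right) = 9451607878104$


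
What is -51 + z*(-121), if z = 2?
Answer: -293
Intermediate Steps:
-51 + z*(-121) = -51 + 2*(-121) = -51 - 242 = -293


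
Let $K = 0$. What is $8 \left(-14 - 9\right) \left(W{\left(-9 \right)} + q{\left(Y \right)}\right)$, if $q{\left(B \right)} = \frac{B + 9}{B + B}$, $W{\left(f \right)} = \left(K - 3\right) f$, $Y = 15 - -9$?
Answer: $- \frac{10189}{2} \approx -5094.5$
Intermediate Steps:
$Y = 24$ ($Y = 15 + 9 = 24$)
$W{\left(f \right)} = - 3 f$ ($W{\left(f \right)} = \left(0 - 3\right) f = - 3 f$)
$q{\left(B \right)} = \frac{9 + B}{2 B}$
$8 \left(-14 - 9\right) \left(W{\left(-9 \right)} + q{\left(Y \right)}\right) = 8 \left(-14 - 9\right) \left(\left(-3\right) \left(-9\right) + \frac{9 + 24}{2 \cdot 24}\right) = 8 \left(-23\right) \left(27 + \frac{1}{2} \cdot \frac{1}{24} \cdot 33\right) = - 184 \left(27 + \frac{11}{16}\right) = \left(-184\right) \frac{443}{16} = - \frac{10189}{2}$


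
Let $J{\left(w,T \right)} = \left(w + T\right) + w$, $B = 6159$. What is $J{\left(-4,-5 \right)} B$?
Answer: $-80067$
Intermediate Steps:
$J{\left(w,T \right)} = T + 2 w$ ($J{\left(w,T \right)} = \left(T + w\right) + w = T + 2 w$)
$J{\left(-4,-5 \right)} B = \left(-5 + 2 \left(-4\right)\right) 6159 = \left(-5 - 8\right) 6159 = \left(-13\right) 6159 = -80067$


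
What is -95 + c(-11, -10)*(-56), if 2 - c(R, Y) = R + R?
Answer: -1439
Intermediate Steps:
c(R, Y) = 2 - 2*R (c(R, Y) = 2 - (R + R) = 2 - 2*R)
-95 + c(-11, -10)*(-56) = -95 + (2 - 2*(-11))*(-56) = -95 + (2 + 22)*(-56) = -95 + 24*(-56) = -95 - 1344 = -1439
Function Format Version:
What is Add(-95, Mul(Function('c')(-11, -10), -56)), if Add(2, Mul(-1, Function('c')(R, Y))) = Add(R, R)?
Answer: -1439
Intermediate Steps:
Function('c')(R, Y) = Add(2, Mul(-2, R)) (Function('c')(R, Y) = Add(2, Mul(-1, Add(R, R))) = Add(2, Mul(-1, Mul(2, R))) = Add(2, Mul(-2, R)))
Add(-95, Mul(Function('c')(-11, -10), -56)) = Add(-95, Mul(Add(2, Mul(-2, -11)), -56)) = Add(-95, Mul(Add(2, 22), -56)) = Add(-95, Mul(24, -56)) = Add(-95, -1344) = -1439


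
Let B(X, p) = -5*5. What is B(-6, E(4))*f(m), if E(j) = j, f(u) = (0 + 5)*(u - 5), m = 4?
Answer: 125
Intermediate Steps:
f(u) = -25 + 5*u (f(u) = 5*(-5 + u) = -25 + 5*u)
B(X, p) = -25
B(-6, E(4))*f(m) = -25*(-25 + 5*4) = -25*(-25 + 20) = -25*(-5) = 125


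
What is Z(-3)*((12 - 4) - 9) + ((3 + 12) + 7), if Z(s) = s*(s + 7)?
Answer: 34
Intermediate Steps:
Z(s) = s*(7 + s)
Z(-3)*((12 - 4) - 9) + ((3 + 12) + 7) = (-3*(7 - 3))*((12 - 4) - 9) + ((3 + 12) + 7) = (-3*4)*(8 - 9) + (15 + 7) = -12*(-1) + 22 = 12 + 22 = 34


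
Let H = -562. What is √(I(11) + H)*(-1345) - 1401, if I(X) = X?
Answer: -1401 - 1345*I*√551 ≈ -1401.0 - 31572.0*I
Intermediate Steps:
√(I(11) + H)*(-1345) - 1401 = √(11 - 562)*(-1345) - 1401 = √(-551)*(-1345) - 1401 = (I*√551)*(-1345) - 1401 = -1345*I*√551 - 1401 = -1401 - 1345*I*√551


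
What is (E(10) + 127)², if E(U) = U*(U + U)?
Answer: 106929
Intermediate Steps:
E(U) = 2*U² (E(U) = U*(2*U) = 2*U²)
(E(10) + 127)² = (2*10² + 127)² = (2*100 + 127)² = (200 + 127)² = 327² = 106929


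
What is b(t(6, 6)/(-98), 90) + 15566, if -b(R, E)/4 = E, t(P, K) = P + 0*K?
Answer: 15206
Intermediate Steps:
t(P, K) = P (t(P, K) = P + 0 = P)
b(R, E) = -4*E
b(t(6, 6)/(-98), 90) + 15566 = -4*90 + 15566 = -360 + 15566 = 15206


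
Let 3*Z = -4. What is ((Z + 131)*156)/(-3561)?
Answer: -20228/3561 ≈ -5.6804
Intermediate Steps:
Z = -4/3 (Z = (⅓)*(-4) = -4/3 ≈ -1.3333)
((Z + 131)*156)/(-3561) = ((-4/3 + 131)*156)/(-3561) = ((389/3)*156)*(-1/3561) = 20228*(-1/3561) = -20228/3561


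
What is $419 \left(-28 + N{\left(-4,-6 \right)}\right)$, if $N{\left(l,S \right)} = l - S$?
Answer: $-10894$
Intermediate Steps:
$419 \left(-28 + N{\left(-4,-6 \right)}\right) = 419 \left(-28 - -2\right) = 419 \left(-28 + \left(-4 + 6\right)\right) = 419 \left(-28 + 2\right) = 419 \left(-26\right) = -10894$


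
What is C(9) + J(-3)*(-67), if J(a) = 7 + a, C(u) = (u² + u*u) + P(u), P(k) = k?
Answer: -97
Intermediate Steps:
C(u) = u + 2*u² (C(u) = (u² + u*u) + u = (u² + u²) + u = 2*u² + u = u + 2*u²)
C(9) + J(-3)*(-67) = 9*(1 + 2*9) + (7 - 3)*(-67) = 9*(1 + 18) + 4*(-67) = 9*19 - 268 = 171 - 268 = -97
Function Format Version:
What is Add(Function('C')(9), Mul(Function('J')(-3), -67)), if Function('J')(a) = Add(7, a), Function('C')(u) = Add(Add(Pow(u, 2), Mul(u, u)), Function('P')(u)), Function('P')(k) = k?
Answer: -97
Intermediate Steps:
Function('C')(u) = Add(u, Mul(2, Pow(u, 2))) (Function('C')(u) = Add(Add(Pow(u, 2), Mul(u, u)), u) = Add(Add(Pow(u, 2), Pow(u, 2)), u) = Add(Mul(2, Pow(u, 2)), u) = Add(u, Mul(2, Pow(u, 2))))
Add(Function('C')(9), Mul(Function('J')(-3), -67)) = Add(Mul(9, Add(1, Mul(2, 9))), Mul(Add(7, -3), -67)) = Add(Mul(9, Add(1, 18)), Mul(4, -67)) = Add(Mul(9, 19), -268) = Add(171, -268) = -97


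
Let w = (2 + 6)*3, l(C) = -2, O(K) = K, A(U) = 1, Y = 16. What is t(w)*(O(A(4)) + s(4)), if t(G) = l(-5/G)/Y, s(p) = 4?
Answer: -5/8 ≈ -0.62500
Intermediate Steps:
w = 24 (w = 8*3 = 24)
t(G) = -1/8 (t(G) = -2/16 = -2*1/16 = -1/8)
t(w)*(O(A(4)) + s(4)) = -(1 + 4)/8 = -1/8*5 = -5/8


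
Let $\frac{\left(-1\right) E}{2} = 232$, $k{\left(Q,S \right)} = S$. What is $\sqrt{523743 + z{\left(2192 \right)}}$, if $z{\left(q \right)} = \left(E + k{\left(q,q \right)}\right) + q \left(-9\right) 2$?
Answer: $\sqrt{486015} \approx 697.15$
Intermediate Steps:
$E = -464$ ($E = \left(-2\right) 232 = -464$)
$z{\left(q \right)} = -464 - 17 q$ ($z{\left(q \right)} = \left(-464 + q\right) + q \left(-9\right) 2 = \left(-464 + q\right) + - 9 q 2 = \left(-464 + q\right) - 18 q = -464 - 17 q$)
$\sqrt{523743 + z{\left(2192 \right)}} = \sqrt{523743 - 37728} = \sqrt{486015}$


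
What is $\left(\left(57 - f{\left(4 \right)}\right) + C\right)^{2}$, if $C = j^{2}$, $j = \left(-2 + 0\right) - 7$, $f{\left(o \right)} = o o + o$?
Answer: $13924$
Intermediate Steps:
$f{\left(o \right)} = o + o^{2}$ ($f{\left(o \right)} = o^{2} + o = o + o^{2}$)
$j = -9$ ($j = -2 - 7 = -9$)
$C = 81$ ($C = \left(-9\right)^{2} = 81$)
$\left(\left(57 - f{\left(4 \right)}\right) + C\right)^{2} = \left(\left(57 - 4 \left(1 + 4\right)\right) + 81\right)^{2} = \left(\left(57 - 4 \cdot 5\right) + 81\right)^{2} = \left(\left(57 - 20\right) + 81\right)^{2} = \left(37 + 81\right)^{2} = 118^{2} = 13924$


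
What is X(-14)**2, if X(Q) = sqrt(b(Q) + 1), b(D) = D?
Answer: -13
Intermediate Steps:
X(Q) = sqrt(1 + Q) (X(Q) = sqrt(Q + 1) = sqrt(1 + Q))
X(-14)**2 = (sqrt(1 - 14))**2 = (sqrt(-13))**2 = (I*sqrt(13))**2 = -13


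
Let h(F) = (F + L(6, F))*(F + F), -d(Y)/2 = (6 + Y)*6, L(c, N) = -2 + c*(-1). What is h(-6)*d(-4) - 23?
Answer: -4055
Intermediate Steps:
L(c, N) = -2 - c
d(Y) = -72 - 12*Y (d(Y) = -2*(6 + Y)*6 = -2*(36 + 6*Y) = -72 - 12*Y)
h(F) = 2*F*(-8 + F) (h(F) = (F + (-2 - 1*6))*(F + F) = (F + (-2 - 6))*(2*F) = (F - 8)*(2*F) = (-8 + F)*(2*F) = 2*F*(-8 + F))
h(-6)*d(-4) - 23 = (2*(-6)*(-8 - 6))*(-72 - 12*(-4)) - 23 = (2*(-6)*(-14))*(-72 + 48) - 23 = 168*(-24) - 23 = -4032 - 23 = -4055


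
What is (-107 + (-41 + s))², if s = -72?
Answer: 48400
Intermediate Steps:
(-107 + (-41 + s))² = (-107 + (-41 - 72))² = (-107 - 113)² = (-220)² = 48400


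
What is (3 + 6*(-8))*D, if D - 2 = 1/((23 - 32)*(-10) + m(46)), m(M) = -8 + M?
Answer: -11565/128 ≈ -90.352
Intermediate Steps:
D = 257/128 (D = 2 + 1/((23 - 32)*(-10) + (-8 + 46)) = 2 + 1/(-9*(-10) + 38) = 2 + 1/(90 + 38) = 2 + 1/128 = 257/128 ≈ 2.0078)
(3 + 6*(-8))*D = (3 + 6*(-8))*(257/128) = (3 - 48)*(257/128) = -45*257/128 = -11565/128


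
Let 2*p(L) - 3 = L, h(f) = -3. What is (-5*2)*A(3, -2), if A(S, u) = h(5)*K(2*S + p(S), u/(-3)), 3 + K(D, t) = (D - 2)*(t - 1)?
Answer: -160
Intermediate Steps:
p(L) = 3/2 + L/2
K(D, t) = -3 + (-1 + t)*(-2 + D) (K(D, t) = -3 + (D - 2)*(t - 1) = -3 + (-2 + D)*(-1 + t) = -3 + (-1 + t)*(-2 + D))
A(S, u) = 15/2 - 2*u + 15*S/2 + u*(3/2 + 5*S/2) (A(S, u) = -3*(-1 - (2*S + (3/2 + S/2)) - 2*u/(-3) + (2*S + (3/2 + S/2))*(u/(-3))) = -3*(-1 - (3/2 + 5*S/2) - 2*u*(-1)/3 + (3/2 + 5*S/2)*(u*(-⅓))) = -3*(-1 + (-3/2 - 5*S/2) - (-2)*u/3 + (3/2 + 5*S/2)*(-u/3)) = -3*(-1 + (-3/2 - 5*S/2) + 2*u/3 - u*(3/2 + 5*S/2)/3) = -3*(-5/2 - 5*S/2 + 2*u/3 - u*(3/2 + 5*S/2)/3) = 15/2 - 2*u + 15*S/2 + u*(3/2 + 5*S/2))
(-5*2)*A(3, -2) = (-5*2)*(15/2 - ½*(-2) + (15/2)*3 + (5/2)*3*(-2)) = -10*(15/2 + 1 + 45/2 - 15) = -10*16 = -160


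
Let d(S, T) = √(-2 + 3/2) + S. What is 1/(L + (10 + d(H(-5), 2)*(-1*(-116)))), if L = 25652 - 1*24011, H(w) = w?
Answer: 1071/1153769 - 58*I*√2/1153769 ≈ 0.00092826 - 7.1093e-5*I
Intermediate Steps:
d(S, T) = S + I*√2/2 (d(S, T) = √(-2 + 3*(½)) + S = √(-2 + 3/2) + S = √(-½) + S = I*√2/2 + S = S + I*√2/2)
L = 1641 (L = 25652 - 24011 = 1641)
1/(L + (10 + d(H(-5), 2)*(-1*(-116)))) = 1/(1641 + (10 + (-5 + I*√2/2)*(-1*(-116)))) = 1/(1641 + (10 + (-5 + I*√2/2)*116)) = 1/(1641 + (10 + (-580 + 58*I*√2))) = 1/(1641 + (-570 + 58*I*√2)) = 1/(1071 + 58*I*√2)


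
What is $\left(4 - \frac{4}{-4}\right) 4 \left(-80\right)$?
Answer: $-1600$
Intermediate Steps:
$\left(4 - \frac{4}{-4}\right) 4 \left(-80\right) = \left(4 - -1\right) 4 \left(-80\right) = \left(4 + 1\right) 4 \left(-80\right) = 5 \cdot 4 \left(-80\right) = 20 \left(-80\right) = -1600$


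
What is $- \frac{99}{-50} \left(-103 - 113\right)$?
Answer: $- \frac{10692}{25} \approx -427.68$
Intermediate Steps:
$- \frac{99}{-50} \left(-103 - 113\right) = \left(-99\right) \left(- \frac{1}{50}\right) \left(-216\right) = \frac{99}{50} \left(-216\right) = - \frac{10692}{25}$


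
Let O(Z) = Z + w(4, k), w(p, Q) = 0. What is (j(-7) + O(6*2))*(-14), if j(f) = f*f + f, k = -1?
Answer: -756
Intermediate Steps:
j(f) = f + f**2 (j(f) = f**2 + f = f + f**2)
O(Z) = Z (O(Z) = Z + 0 = Z)
(j(-7) + O(6*2))*(-14) = (-7*(1 - 7) + 6*2)*(-14) = (-7*(-6) + 12)*(-14) = (42 + 12)*(-14) = 54*(-14) = -756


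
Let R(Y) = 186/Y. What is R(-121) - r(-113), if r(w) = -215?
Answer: 25829/121 ≈ 213.46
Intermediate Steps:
R(-121) - r(-113) = 186/(-121) - 1*(-215) = 186*(-1/121) + 215 = -186/121 + 215 = 25829/121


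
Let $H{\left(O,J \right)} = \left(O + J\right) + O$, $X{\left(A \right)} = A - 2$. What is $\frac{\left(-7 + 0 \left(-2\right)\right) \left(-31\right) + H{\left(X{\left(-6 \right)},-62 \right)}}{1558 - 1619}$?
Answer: $- \frac{139}{61} \approx -2.2787$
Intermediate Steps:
$X{\left(A \right)} = -2 + A$
$H{\left(O,J \right)} = J + 2 O$ ($H{\left(O,J \right)} = \left(J + O\right) + O = J + 2 O$)
$\frac{\left(-7 + 0 \left(-2\right)\right) \left(-31\right) + H{\left(X{\left(-6 \right)},-62 \right)}}{1558 - 1619} = \frac{\left(-7 + 0 \left(-2\right)\right) \left(-31\right) - \left(62 - 2 \left(-2 - 6\right)\right)}{1558 - 1619} = \frac{\left(-7 + 0\right) \left(-31\right) + \left(-62 + 2 \left(-8\right)\right)}{-61} = \left(\left(-7\right) \left(-31\right) - 78\right) \left(- \frac{1}{61}\right) = \left(217 - 78\right) \left(- \frac{1}{61}\right) = 139 \left(- \frac{1}{61}\right) = - \frac{139}{61}$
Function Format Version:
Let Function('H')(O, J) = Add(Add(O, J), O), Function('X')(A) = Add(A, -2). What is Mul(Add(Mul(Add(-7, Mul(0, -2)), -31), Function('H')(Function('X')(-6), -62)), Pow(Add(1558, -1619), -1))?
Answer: Rational(-139, 61) ≈ -2.2787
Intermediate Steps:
Function('X')(A) = Add(-2, A)
Function('H')(O, J) = Add(J, Mul(2, O)) (Function('H')(O, J) = Add(Add(J, O), O) = Add(J, Mul(2, O)))
Mul(Add(Mul(Add(-7, Mul(0, -2)), -31), Function('H')(Function('X')(-6), -62)), Pow(Add(1558, -1619), -1)) = Mul(Add(Mul(Add(-7, Mul(0, -2)), -31), Add(-62, Mul(2, Add(-2, -6)))), Pow(Add(1558, -1619), -1)) = Mul(Add(Mul(Add(-7, 0), -31), Add(-62, Mul(2, -8))), Pow(-61, -1)) = Mul(Add(Mul(-7, -31), Add(-62, -16)), Rational(-1, 61)) = Mul(Add(217, -78), Rational(-1, 61)) = Mul(139, Rational(-1, 61)) = Rational(-139, 61)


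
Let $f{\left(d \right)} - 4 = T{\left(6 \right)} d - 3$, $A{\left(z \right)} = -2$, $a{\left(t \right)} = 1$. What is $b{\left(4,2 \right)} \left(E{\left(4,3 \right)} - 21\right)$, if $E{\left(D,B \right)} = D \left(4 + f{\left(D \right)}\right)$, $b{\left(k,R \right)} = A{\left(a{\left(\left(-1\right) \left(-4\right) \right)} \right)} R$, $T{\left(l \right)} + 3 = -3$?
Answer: $388$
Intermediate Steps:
$T{\left(l \right)} = -6$ ($T{\left(l \right)} = -3 - 3 = -6$)
$b{\left(k,R \right)} = - 2 R$
$f{\left(d \right)} = 1 - 6 d$ ($f{\left(d \right)} = 4 - \left(3 + 6 d\right) = 1 - 6 d$)
$E{\left(D,B \right)} = D \left(5 - 6 D\right)$ ($E{\left(D,B \right)} = D \left(4 - \left(-1 + 6 D\right)\right) = D \left(5 - 6 D\right)$)
$b{\left(4,2 \right)} \left(E{\left(4,3 \right)} - 21\right) = \left(-2\right) 2 \left(4 \left(5 - 24\right) - 21\right) = - 4 \left(4 \left(5 - 24\right) - 21\right) = - 4 \left(4 \left(-19\right) - 21\right) = - 4 \left(-76 - 21\right) = \left(-4\right) \left(-97\right) = 388$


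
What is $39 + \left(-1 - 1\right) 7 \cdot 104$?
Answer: $-1417$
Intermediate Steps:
$39 + \left(-1 - 1\right) 7 \cdot 104 = 39 + \left(-2\right) 7 \cdot 104 = 39 - 1456 = -1417$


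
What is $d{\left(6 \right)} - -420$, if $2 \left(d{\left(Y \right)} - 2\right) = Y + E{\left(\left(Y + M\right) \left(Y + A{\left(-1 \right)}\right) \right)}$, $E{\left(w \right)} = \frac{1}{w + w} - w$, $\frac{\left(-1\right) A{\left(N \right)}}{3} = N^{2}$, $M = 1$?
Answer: $\frac{34819}{84} \approx 414.51$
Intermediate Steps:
$A{\left(N \right)} = - 3 N^{2}$
$E{\left(w \right)} = \frac{1}{2 w} - w$
$d{\left(Y \right)} = 2 + \frac{Y}{2} - \frac{\left(1 + Y\right) \left(-3 + Y\right)}{2} + \frac{1}{4 \left(1 + Y\right) \left(-3 + Y\right)}$ ($d{\left(Y \right)} = 2 + \frac{Y - \left(- \frac{\frac{1}{Y + 1} \frac{1}{Y - 3 \left(-1\right)^{2}}}{2} + \left(Y + 1\right) \left(Y - 3 \left(-1\right)^{2}\right)\right)}{2} = 2 + \frac{Y - \left(- \frac{\frac{1}{1 + Y} \frac{1}{Y - 3}}{2} + \left(1 + Y\right) \left(Y - 3\right)\right)}{2} = 2 + \frac{Y - \left(- \frac{\frac{1}{1 + Y} \frac{1}{-3 + Y}}{2} + \left(1 + Y\right) \left(-3 + Y\right)\right)}{2} = 2 + \frac{Y - \left(\left(1 + Y\right) \left(-3 + Y\right) - \frac{1}{2 \left(1 + Y\right) \left(-3 + Y\right)}\right)}{2} = 2 + \frac{Y + \frac{1}{2 \left(1 + Y\right) \left(-3 + Y\right)} - \left(1 + Y\right) \left(-3 + Y\right)}{2} = 2 + \left(\frac{Y}{2} - \frac{\left(1 + Y\right) \left(-3 + Y\right)}{2} + \frac{1}{4 \left(1 + Y\right) \left(-3 + Y\right)}\right) = 2 + \frac{Y}{2} - \frac{\left(1 + Y\right) \left(-3 + Y\right)}{2} + \frac{1}{4 \left(1 + Y\right) \left(-3 + Y\right)}$)
$d{\left(6 \right)} - -420 = \frac{1 + 2 \left(-3 + 6^{2} - 12\right) \left(7 - 6^{2} + 3 \cdot 6\right)}{4 \left(-3 + 6^{2} - 12\right)} - -420 = \frac{1 + 2 \left(-3 + 36 - 12\right) \left(7 - 36 + 18\right)}{4 \left(-3 + 36 - 12\right)} + 420 = \frac{1 + 2 \cdot 21 \left(7 - 36 + 18\right)}{4 \cdot 21} + 420 = \frac{1}{4} \cdot \frac{1}{21} \left(1 + 2 \cdot 21 \left(-11\right)\right) + 420 = \frac{1}{4} \cdot \frac{1}{21} \left(1 - 462\right) + 420 = \frac{1}{4} \cdot \frac{1}{21} \left(-461\right) + 420 = - \frac{461}{84} + 420 = \frac{34819}{84}$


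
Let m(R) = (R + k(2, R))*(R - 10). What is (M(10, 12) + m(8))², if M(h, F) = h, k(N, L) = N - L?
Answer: 36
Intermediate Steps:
m(R) = -20 + 2*R (m(R) = (R + (2 - R))*(R - 10) = 2*(-10 + R) = -20 + 2*R)
(M(10, 12) + m(8))² = (10 + (-20 + 2*8))² = (10 + (-20 + 16))² = (10 - 4)² = 6² = 36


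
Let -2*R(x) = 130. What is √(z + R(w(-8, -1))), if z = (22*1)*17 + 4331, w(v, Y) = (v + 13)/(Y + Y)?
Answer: 4*√290 ≈ 68.118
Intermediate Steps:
w(v, Y) = (13 + v)/(2*Y) (w(v, Y) = (13 + v)/((2*Y)) = (13 + v)*(1/(2*Y)) = (13 + v)/(2*Y))
z = 4705 (z = 22*17 + 4331 = 374 + 4331 = 4705)
R(x) = -65 (R(x) = -½*130 = -65)
√(z + R(w(-8, -1))) = √(4705 - 65) = √4640 = 4*√290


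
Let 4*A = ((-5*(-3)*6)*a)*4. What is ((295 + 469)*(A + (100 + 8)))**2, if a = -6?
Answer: 108931682304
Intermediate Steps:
A = -540 (A = (((-5*(-3)*6)*(-6))*4)/4 = (((15*6)*(-6))*4)/4 = ((90*(-6))*4)/4 = (-540*4)/4 = (1/4)*(-2160) = -540)
((295 + 469)*(A + (100 + 8)))**2 = ((295 + 469)*(-540 + (100 + 8)))**2 = (764*(-540 + 108))**2 = (764*(-432))**2 = (-330048)**2 = 108931682304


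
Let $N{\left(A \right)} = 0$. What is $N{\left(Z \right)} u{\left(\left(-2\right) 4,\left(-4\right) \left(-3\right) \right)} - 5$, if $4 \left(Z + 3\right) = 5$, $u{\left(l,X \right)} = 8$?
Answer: $-5$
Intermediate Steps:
$Z = - \frac{7}{4}$ ($Z = -3 + \frac{1}{4} \cdot 5 = -3 + \frac{5}{4} = - \frac{7}{4} \approx -1.75$)
$N{\left(Z \right)} u{\left(\left(-2\right) 4,\left(-4\right) \left(-3\right) \right)} - 5 = 0 \cdot 8 - 5 = 0 - 5 = -5$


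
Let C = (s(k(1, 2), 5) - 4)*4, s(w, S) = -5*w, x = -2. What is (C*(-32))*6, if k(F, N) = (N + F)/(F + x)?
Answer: -8448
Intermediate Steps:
k(F, N) = (F + N)/(-2 + F) (k(F, N) = (N + F)/(F - 2) = (F + N)/(-2 + F))
C = 44 (C = (-5*(1 + 2)/(-2 + 1) - 4)*4 = (-5*3/(-1) - 4)*4 = (-(-5)*3 - 4)*4 = (-5*(-3) - 4)*4 = (15 - 4)*4 = 11*4 = 44)
(C*(-32))*6 = (44*(-32))*6 = -1408*6 = -8448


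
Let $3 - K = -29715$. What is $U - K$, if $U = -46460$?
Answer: $-76178$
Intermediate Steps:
$K = 29718$ ($K = 3 - -29715 = 3 + 29715 = 29718$)
$U - K = -46460 - 29718 = -76178$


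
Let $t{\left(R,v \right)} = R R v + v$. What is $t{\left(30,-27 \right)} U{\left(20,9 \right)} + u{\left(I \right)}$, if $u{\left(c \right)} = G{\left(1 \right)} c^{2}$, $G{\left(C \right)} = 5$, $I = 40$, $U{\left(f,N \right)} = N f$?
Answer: $-4370860$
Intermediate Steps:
$t{\left(R,v \right)} = v + v R^{2}$ ($t{\left(R,v \right)} = R^{2} v + v = v R^{2} + v = v + v R^{2}$)
$u{\left(c \right)} = 5 c^{2}$
$t{\left(30,-27 \right)} U{\left(20,9 \right)} + u{\left(I \right)} = - 27 \left(1 + 30^{2}\right) 9 \cdot 20 + 5 \cdot 40^{2} = - 27 \left(1 + 900\right) 180 + 5 \cdot 1600 = \left(-27\right) 901 \cdot 180 + 8000 = \left(-24327\right) 180 + 8000 = -4378860 + 8000 = -4370860$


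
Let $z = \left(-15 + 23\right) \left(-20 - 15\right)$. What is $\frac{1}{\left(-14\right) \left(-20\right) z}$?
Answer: $- \frac{1}{78400} \approx -1.2755 \cdot 10^{-5}$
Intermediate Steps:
$z = -280$ ($z = 8 \left(-35\right) = -280$)
$\frac{1}{\left(-14\right) \left(-20\right) z} = \frac{1}{\left(-14\right) \left(-20\right) \left(-280\right)} = \frac{1}{280 \left(-280\right)} = \frac{1}{-78400} = - \frac{1}{78400}$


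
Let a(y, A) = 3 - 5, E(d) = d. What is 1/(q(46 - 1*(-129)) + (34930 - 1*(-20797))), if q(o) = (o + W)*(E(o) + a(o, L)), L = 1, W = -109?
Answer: 1/67145 ≈ 1.4893e-5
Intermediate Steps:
a(y, A) = -2
q(o) = (-109 + o)*(-2 + o) (q(o) = (o - 109)*(o - 2) = (-109 + o)*(-2 + o))
1/(q(46 - 1*(-129)) + (34930 - 1*(-20797))) = 1/((218 + (46 - 1*(-129))² - 111*(46 - 1*(-129))) + (34930 - 1*(-20797))) = 1/((218 + (46 + 129)² - 111*(46 + 129)) + (34930 + 20797)) = 1/((218 + 175² - 111*175) + 55727) = 1/((218 + 30625 - 19425) + 55727) = 1/(11418 + 55727) = 1/67145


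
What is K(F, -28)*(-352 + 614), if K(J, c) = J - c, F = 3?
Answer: 8122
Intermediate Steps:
K(F, -28)*(-352 + 614) = (3 - 1*(-28))*(-352 + 614) = (3 + 28)*262 = 31*262 = 8122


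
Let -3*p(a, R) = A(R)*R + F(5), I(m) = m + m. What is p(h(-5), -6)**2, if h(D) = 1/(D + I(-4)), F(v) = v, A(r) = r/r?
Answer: 1/9 ≈ 0.11111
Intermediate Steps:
I(m) = 2*m
A(r) = 1
h(D) = 1/(-8 + D) (h(D) = 1/(D + 2*(-4)) = 1/(D - 8) = 1/(-8 + D))
p(a, R) = -5/3 - R/3 (p(a, R) = -(1*R + 5)/3 = -(R + 5)/3 = -(5 + R)/3 = -5/3 - R/3)
p(h(-5), -6)**2 = (-5/3 - 1/3*(-6))**2 = (-5/3 + 2)**2 = (1/3)**2 = 1/9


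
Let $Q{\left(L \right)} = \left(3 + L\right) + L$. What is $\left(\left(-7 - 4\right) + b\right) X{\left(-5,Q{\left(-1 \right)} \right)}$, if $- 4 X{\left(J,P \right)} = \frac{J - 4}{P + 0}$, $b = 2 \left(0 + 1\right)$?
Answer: $- \frac{81}{4} \approx -20.25$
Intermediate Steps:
$Q{\left(L \right)} = 3 + 2 L$
$b = 2$ ($b = 2 \cdot 1 = 2$)
$X{\left(J,P \right)} = - \frac{-4 + J}{4 P}$ ($X{\left(J,P \right)} = - \frac{\left(J - 4\right) \frac{1}{P + 0}}{4} = - \frac{\left(-4 + J\right) \frac{1}{P}}{4} = - \frac{\frac{1}{P} \left(-4 + J\right)}{4} = - \frac{-4 + J}{4 P}$)
$\left(\left(-7 - 4\right) + b\right) X{\left(-5,Q{\left(-1 \right)} \right)} = \left(\left(-7 - 4\right) + 2\right) \frac{4 - -5}{4 \left(3 + 2 \left(-1\right)\right)} = \left(-11 + 2\right) \frac{4 + 5}{4 \left(3 - 2\right)} = - 9 \cdot \frac{1}{4} \cdot 1^{-1} \cdot 9 = - 9 \cdot \frac{1}{4} \cdot 1 \cdot 9 = \left(-9\right) \frac{9}{4} = - \frac{81}{4}$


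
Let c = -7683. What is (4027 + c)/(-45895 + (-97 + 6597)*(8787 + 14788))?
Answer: -3656/153191605 ≈ -2.3866e-5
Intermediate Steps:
(4027 + c)/(-45895 + (-97 + 6597)*(8787 + 14788)) = (4027 - 7683)/(-45895 + (-97 + 6597)*(8787 + 14788)) = -3656/(-45895 + 6500*23575) = -3656/(-45895 + 153237500) = -3656/153191605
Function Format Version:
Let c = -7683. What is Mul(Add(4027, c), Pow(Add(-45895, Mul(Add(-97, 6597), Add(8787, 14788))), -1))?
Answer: Rational(-3656, 153191605) ≈ -2.3866e-5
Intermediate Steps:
Mul(Add(4027, c), Pow(Add(-45895, Mul(Add(-97, 6597), Add(8787, 14788))), -1)) = Mul(Add(4027, -7683), Pow(Add(-45895, Mul(Add(-97, 6597), Add(8787, 14788))), -1)) = Mul(-3656, Pow(Add(-45895, Mul(6500, 23575)), -1)) = Mul(-3656, Pow(Add(-45895, 153237500), -1)) = Mul(-3656, Pow(153191605, -1)) = Mul(-3656, Rational(1, 153191605)) = Rational(-3656, 153191605)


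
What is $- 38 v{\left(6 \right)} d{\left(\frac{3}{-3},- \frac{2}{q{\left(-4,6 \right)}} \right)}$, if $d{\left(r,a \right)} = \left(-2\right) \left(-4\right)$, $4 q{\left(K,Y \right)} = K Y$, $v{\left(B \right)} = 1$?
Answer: $-304$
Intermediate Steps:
$q{\left(K,Y \right)} = \frac{K Y}{4}$
$d{\left(r,a \right)} = 8$
$- 38 v{\left(6 \right)} d{\left(\frac{3}{-3},- \frac{2}{q{\left(-4,6 \right)}} \right)} = \left(-38\right) 1 \cdot 8 = \left(-38\right) 8 = -304$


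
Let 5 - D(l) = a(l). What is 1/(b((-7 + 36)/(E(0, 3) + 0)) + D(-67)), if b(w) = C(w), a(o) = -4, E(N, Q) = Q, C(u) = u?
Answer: 3/56 ≈ 0.053571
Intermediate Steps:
b(w) = w
D(l) = 9 (D(l) = 5 - 1*(-4) = 5 + 4 = 9)
1/(b((-7 + 36)/(E(0, 3) + 0)) + D(-67)) = 1/((-7 + 36)/(3 + 0) + 9) = 1/(29/3 + 9) = 1/(56/3) = 3/56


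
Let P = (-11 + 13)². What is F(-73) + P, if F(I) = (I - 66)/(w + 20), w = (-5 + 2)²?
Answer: -23/29 ≈ -0.79310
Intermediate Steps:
w = 9 (w = (-3)² = 9)
F(I) = -66/29 + I/29 (F(I) = (I - 66)/(9 + 20) = (-66 + I)/29 = (-66 + I)*(1/29) = -66/29 + I/29)
P = 4 (P = 2² = 4)
F(-73) + P = (-66/29 + (1/29)*(-73)) + 4 = (-66/29 - 73/29) + 4 = -139/29 + 4 = -23/29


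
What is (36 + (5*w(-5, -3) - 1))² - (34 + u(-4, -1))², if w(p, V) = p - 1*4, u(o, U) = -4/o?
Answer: -1125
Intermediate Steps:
w(p, V) = -4 + p (w(p, V) = p - 4 = -4 + p)
(36 + (5*w(-5, -3) - 1))² - (34 + u(-4, -1))² = (36 + (5*(-4 - 5) - 1))² - (34 - 4/(-4))² = (36 + (5*(-9) - 1))² - (34 - 4*(-¼))² = (36 + (-45 - 1))² - (34 + 1)² = (36 - 46)² - 1*35² = (-10)² - 1*1225 = 100 - 1225 = -1125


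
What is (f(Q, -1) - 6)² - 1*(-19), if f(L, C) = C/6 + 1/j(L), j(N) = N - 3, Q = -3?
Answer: 532/9 ≈ 59.111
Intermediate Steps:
j(N) = -3 + N
f(L, C) = 1/(-3 + L) + C/6 (f(L, C) = C/6 + 1/(-3 + L) = 1/(-3 + L) + C/6)
(f(Q, -1) - 6)² - 1*(-19) = ((6 - (-3 - 3))/(6*(-3 - 3)) - 6)² - 1*(-19) = ((⅙)*(6 - 1*(-6))/(-6) - 6)² + 19 = ((⅙)*(-⅙)*(6 + 6) - 6)² + 19 = ((⅙)*(-⅙)*12 - 6)² + 19 = (-⅓ - 6)² + 19 = (-19/3)² + 19 = 361/9 + 19 = 532/9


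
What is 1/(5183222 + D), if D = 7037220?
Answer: 1/12220442 ≈ 8.1830e-8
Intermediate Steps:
1/(5183222 + D) = 1/(5183222 + 7037220) = 1/12220442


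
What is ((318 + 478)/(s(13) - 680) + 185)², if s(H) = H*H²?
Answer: 79209036481/2301289 ≈ 34419.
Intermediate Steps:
s(H) = H³
((318 + 478)/(s(13) - 680) + 185)² = ((318 + 478)/(13³ - 680) + 185)² = (796/(2197 - 680) + 185)² = (796/1517 + 185)² = (281441/1517)² = 79209036481/2301289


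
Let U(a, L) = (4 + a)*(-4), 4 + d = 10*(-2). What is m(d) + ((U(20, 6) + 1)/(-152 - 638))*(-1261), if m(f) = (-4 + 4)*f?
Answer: -23959/158 ≈ -151.64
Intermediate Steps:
d = -24 (d = -4 + 10*(-2) = -4 - 20 = -24)
U(a, L) = -16 - 4*a
m(f) = 0 (m(f) = 0*f = 0)
m(d) + ((U(20, 6) + 1)/(-152 - 638))*(-1261) = 0 + (((-16 - 4*20) + 1)/(-152 - 638))*(-1261) = 0 + (((-16 - 80) + 1)/(-790))*(-1261) = 0 + ((-96 + 1)*(-1/790))*(-1261) = 0 - 95*(-1/790)*(-1261) = 0 + (19/158)*(-1261) = 0 - 23959/158 = -23959/158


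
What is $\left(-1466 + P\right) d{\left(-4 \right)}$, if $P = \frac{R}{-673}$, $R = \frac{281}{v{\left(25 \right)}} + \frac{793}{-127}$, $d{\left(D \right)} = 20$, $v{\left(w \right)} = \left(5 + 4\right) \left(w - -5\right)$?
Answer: $- \frac{67661905594}{2307717} \approx -29320.0$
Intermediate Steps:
$v{\left(w \right)} = 45 + 9 w$ ($v{\left(w \right)} = 9 \left(w + 5\right) = 9 \left(5 + w\right) = 45 + 9 w$)
$R = - \frac{178423}{34290}$ ($R = \frac{281}{45 + 9 \cdot 25} + \frac{793}{-127} = \frac{281}{45 + 225} + 793 \left(- \frac{1}{127}\right) = \frac{281}{270} - \frac{793}{127} = - \frac{178423}{34290} \approx -5.2034$)
$P = \frac{178423}{23077170}$ ($P = - \frac{178423}{34290 \left(-673\right)} = \left(- \frac{178423}{34290}\right) \left(- \frac{1}{673}\right) = \frac{178423}{23077170} \approx 0.0077316$)
$\left(-1466 + P\right) d{\left(-4 \right)} = \left(-1466 + \frac{178423}{23077170}\right) 20 = \left(- \frac{33830952797}{23077170}\right) 20 = - \frac{67661905594}{2307717}$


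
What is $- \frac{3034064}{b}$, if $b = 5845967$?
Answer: $- \frac{3034064}{5845967} \approx -0.519$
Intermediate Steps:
$- \frac{3034064}{b} = - \frac{3034064}{5845967}$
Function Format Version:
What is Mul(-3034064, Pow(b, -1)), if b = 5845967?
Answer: Rational(-3034064, 5845967) ≈ -0.51900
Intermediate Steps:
Mul(-3034064, Pow(b, -1)) = Mul(-3034064, Pow(5845967, -1)) = Mul(-3034064, Rational(1, 5845967)) = Rational(-3034064, 5845967)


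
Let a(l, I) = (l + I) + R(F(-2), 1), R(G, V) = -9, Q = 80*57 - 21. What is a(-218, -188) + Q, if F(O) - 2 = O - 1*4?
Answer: 4124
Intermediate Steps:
Q = 4539 (Q = 4560 - 21 = 4539)
F(O) = -2 + O (F(O) = 2 + (O - 1*4) = 2 + (O - 4) = 2 + (-4 + O) = -2 + O)
a(l, I) = -9 + I + l (a(l, I) = (l + I) - 9 = (I + l) - 9 = -9 + I + l)
a(-218, -188) + Q = (-9 - 188 - 218) + 4539 = -415 + 4539 = 4124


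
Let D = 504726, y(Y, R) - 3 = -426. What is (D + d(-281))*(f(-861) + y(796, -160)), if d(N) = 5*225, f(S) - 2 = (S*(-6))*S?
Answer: -2250200778297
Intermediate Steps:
y(Y, R) = -423 (y(Y, R) = 3 - 426 = -423)
f(S) = 2 - 6*S² (f(S) = 2 + (S*(-6))*S = 2 + (-6*S)*S = 2 - 6*S²)
d(N) = 1125
(D + d(-281))*(f(-861) + y(796, -160)) = (504726 + 1125)*((2 - 6*(-861)²) - 423) = 505851*((2 - 6*741321) - 423) = 505851*((2 - 4447926) - 423) = 505851*(-4447924 - 423) = 505851*(-4448347) = -2250200778297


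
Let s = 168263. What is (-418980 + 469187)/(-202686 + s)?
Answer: -50207/34423 ≈ -1.4585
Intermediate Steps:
(-418980 + 469187)/(-202686 + s) = (-418980 + 469187)/(-202686 + 168263) = 50207/(-34423) = 50207*(-1/34423) = -50207/34423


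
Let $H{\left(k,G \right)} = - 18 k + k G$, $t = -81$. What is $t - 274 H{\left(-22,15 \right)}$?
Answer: $-18165$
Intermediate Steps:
$H{\left(k,G \right)} = - 18 k + G k$
$t - 274 H{\left(-22,15 \right)} = -81 - 274 \left(- 22 \left(-18 + 15\right)\right) = -81 - 274 \left(\left(-22\right) \left(-3\right)\right) = -81 - 18084 = -18165$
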